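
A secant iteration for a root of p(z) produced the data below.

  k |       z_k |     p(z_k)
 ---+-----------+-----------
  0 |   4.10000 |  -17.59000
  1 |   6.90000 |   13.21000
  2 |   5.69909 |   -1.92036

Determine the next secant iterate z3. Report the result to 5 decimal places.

z3 = 5.69909 − (-1.92036)·(5.69909 − 6.90000) / (-1.92036 − 13.21000)
   = 5.69909 − (2.3061795)/(-15.1303600) = 5.8515107

5.85151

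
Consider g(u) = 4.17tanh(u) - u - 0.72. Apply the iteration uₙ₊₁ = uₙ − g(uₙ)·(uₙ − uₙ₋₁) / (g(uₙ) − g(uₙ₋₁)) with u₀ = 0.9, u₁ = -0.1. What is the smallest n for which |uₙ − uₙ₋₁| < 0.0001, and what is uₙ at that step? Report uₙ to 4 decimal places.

g(0.9) = 1.366962, g(-0.1) = -1.035616
u₂ = -0.100000 − (-1.035616)·(-1.000000)/(-2.402578) = 0.331044;  |Δ| = 0.431044
g(0.331044) = 0.281097
u₃ = 0.331044 − 0.281097·(0.431044)/(1.316712) = 0.239023;  |Δ| = 0.092021
g(0.239023) = 0.019144
u₄ = 0.239023 − 0.019144·(-0.092021)/(-0.261952) = 0.232298;  |Δ| = 0.006725
g(0.232298) = -0.000673
u₅ = 0.232298 − (-0.000673)·(-0.006725)/(-0.019817) = 0.232526;  |Δ| = 0.000228
g(0.232526) = 0.000001
u₆ = 0.232526 − 0.000001·(0.000228)/(0.000674) = 0.232525;  |Δ| = 0.000000
|u₆ − u₅| = 0.000000 < 0.0001

n = 6, uₙ = 0.2325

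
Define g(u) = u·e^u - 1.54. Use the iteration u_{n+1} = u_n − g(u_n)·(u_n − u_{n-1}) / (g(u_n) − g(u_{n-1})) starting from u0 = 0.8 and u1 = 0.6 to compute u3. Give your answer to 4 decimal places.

g(0.8) = 0.240433, g(0.6) = -0.446729
u2 = 0.600000 − (-0.446729)·(0.600000 − 0.800000) / (-0.446729 − 0.240433) = 0.600000 − (0.089346)/(-0.687161) = 0.730021
g(0.730021) = -0.025114
u3 = 0.730021 − (-0.025114)·(0.730021 − 0.600000) / (-0.025114 − (-0.446729)) = 0.730021 − (-0.003265)/(0.421615) = 0.737766

0.7378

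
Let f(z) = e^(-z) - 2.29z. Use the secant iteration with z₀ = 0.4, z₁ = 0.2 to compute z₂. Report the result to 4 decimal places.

f(0.4) = -0.245680, f(0.2) = 0.360731
z₂ = 0.200000 − 0.360731·(0.200000 − 0.400000) / (0.360731 − (-0.245680)) = 0.200000 − (-0.072146)/(0.606411) = 0.318972

0.3190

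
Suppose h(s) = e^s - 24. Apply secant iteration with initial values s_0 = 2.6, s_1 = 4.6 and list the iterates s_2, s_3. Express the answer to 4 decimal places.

2.8450, 2.9900

h(2.6) = -10.536262, h(4.6) = 75.484316
s_2 = 4.600000 − 75.484316·(4.600000 − 2.600000) / (75.484316 − (-10.536262)) = 4.600000 − (150.968631)/(86.020578) = 2.844971
h(2.844971) = -6.798945
s_3 = 2.844971 − (-6.798945)·(2.844971 − 4.600000) / (-6.798945 − 75.484316) = 2.844971 − (11.932347)/(-82.283260) = 2.989986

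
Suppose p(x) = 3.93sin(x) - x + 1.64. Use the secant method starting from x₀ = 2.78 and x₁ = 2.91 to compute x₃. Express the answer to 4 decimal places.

2.8331

p(2.78) = 0.250294, p(2.91) = -0.367955
x₂ = 2.910000 − (-0.367955)·(2.910000 − 2.780000) / (-0.367955 − 0.250294) = 2.910000 − (-0.047834)/(-0.618249) = 2.832630
p(2.832630) = 0.002369
x₃ = 2.832630 − 0.002369·(2.832630 − 2.910000) / (0.002369 − (-0.367955)) = 2.832630 − (-0.000183)/(0.370324) = 2.833125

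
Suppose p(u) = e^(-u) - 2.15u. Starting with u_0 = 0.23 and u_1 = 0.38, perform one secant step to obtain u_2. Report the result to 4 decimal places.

0.3339

p(0.23) = 0.300034, p(0.38) = -0.133139
u_2 = 0.380000 − (-0.133139)·(0.380000 − 0.230000) / (-0.133139 − 0.300034) = 0.380000 − (-0.019971)/(-0.433172) = 0.333896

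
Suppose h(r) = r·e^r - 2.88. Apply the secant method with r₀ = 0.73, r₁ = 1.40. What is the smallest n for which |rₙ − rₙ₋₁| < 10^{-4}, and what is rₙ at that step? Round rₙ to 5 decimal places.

h(0.73) = -1.3651912, h(1.40) = 2.7972800
r₂ = 1.4000000 − 2.7972800·(0.6700000)/(4.1624711) = 0.9497440;  |Δ| = 0.4502560
h(0.9497440) = -0.4248663
r₃ = 0.9497440 − (-0.4248663)·(-0.4502560)/(-3.2221463) = 1.0091139;  |Δ| = 0.0593699
h(1.0091139) = -0.1118296
r₄ = 1.0091139 − (-0.1118296)·(0.0593699)/(0.3130367) = 1.0303233;  |Δ| = 0.0212094
h(1.0303233) = 0.0069367
r₅ = 1.0303233 − 0.0069367·(0.0212094)/(0.1187663) = 1.0290846;  |Δ| = 0.0012388
h(1.0290846) = -0.0001040
r₆ = 1.0290846 − (-0.0001040)·(-0.0012388)/(-0.0070407) = 1.0291029;  |Δ| = 0.0000183
|r₆ − r₅| = 0.0000183 < 10^{-4}

n = 6, rₙ = 1.02910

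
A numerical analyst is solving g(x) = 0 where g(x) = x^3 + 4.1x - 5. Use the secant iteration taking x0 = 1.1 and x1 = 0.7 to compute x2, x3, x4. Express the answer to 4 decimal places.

0.9720, 0.9875, 0.9858

g(1.1) = 0.841000, g(0.7) = -1.787000
x2 = 0.700000 − (-1.787000)·(0.700000 − 1.100000) / (-1.787000 − 0.841000) = 0.700000 − (0.714800)/(-2.628000) = 0.971994
g(0.971994) = -0.096512
x3 = 0.971994 − (-0.096512)·(0.971994 − 0.700000) / (-0.096512 − (-1.787000)) = 0.971994 − (-0.026251)/(1.690488) = 0.987522
g(0.987522) = 0.011874
x4 = 0.987522 − 0.011874·(0.987522 − 0.971994) / (0.011874 − (-0.096512)) = 0.987522 − (0.000184)/(0.108386) = 0.985821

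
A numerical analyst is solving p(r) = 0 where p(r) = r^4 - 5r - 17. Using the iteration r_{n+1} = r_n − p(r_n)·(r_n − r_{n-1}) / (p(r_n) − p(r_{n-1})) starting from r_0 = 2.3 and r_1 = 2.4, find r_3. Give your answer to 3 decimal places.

p(2.3) = -0.51590, p(2.4) = 4.17760
r_2 = 2.40000 − 4.17760·(2.40000 − 2.30000) / (4.17760 − (-0.51590)) = 2.40000 − (0.41776)/(4.69350) = 2.31099
p(2.31099) = -0.03206
r_3 = 2.31099 − (-0.03206)·(2.31099 − 2.40000) / (-0.03206 − 4.17760) = 2.31099 − (0.00285)/(-4.20966) = 2.31167

2.312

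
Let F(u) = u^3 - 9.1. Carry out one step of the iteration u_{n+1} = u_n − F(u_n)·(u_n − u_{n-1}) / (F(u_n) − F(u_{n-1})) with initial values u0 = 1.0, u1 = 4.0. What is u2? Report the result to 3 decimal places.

F(1.0) = -8.10000, F(4.0) = 54.90000
u2 = 4.00000 − 54.90000·(4.00000 − 1.00000) / (54.90000 − (-8.10000)) = 4.00000 − (164.70000)/(63.00000) = 1.38571

1.386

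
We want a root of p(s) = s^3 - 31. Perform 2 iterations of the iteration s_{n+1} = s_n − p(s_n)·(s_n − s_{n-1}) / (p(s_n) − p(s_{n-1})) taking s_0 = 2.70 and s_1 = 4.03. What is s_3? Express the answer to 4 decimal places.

3.1143

p(2.70) = -11.317000, p(4.03) = 34.450827
s_2 = 4.030000 − 34.450827·(4.030000 − 2.700000) / (34.450827 − (-11.317000)) = 4.030000 − (45.819600)/(45.767827) = 3.028869
p(3.028869) = -3.213018
s_3 = 3.028869 − (-3.213018)·(3.028869 − 4.030000) / (-3.213018 − 34.450827) = 3.028869 − (3.216652)/(-37.663845) = 3.114273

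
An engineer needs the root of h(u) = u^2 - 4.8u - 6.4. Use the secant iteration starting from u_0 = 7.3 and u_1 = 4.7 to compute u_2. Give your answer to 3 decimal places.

5.654

h(7.3) = 11.85000, h(4.7) = -6.87000
u_2 = 4.70000 − (-6.87000)·(4.70000 − 7.30000) / (-6.87000 − 11.85000) = 4.70000 − (17.86200)/(-18.72000) = 5.65417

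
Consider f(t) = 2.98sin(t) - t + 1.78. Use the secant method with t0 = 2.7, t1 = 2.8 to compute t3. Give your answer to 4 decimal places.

2.7943

f(2.7) = 0.353592, f(2.8) = -0.021735
t2 = 2.800000 − (-0.021735)·(2.800000 − 2.700000) / (-0.021735 − 0.353592) = 2.800000 − (-0.002174)/(-0.375327) = 2.794209
f(2.794209) = 0.000299
t3 = 2.794209 − 0.000299·(2.794209 − 2.800000) / (0.000299 − (-0.021735)) = 2.794209 − (-0.000002)/(0.022034) = 2.794288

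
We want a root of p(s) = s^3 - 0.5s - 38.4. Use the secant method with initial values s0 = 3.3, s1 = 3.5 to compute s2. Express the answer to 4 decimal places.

p(3.3) = -4.113000, p(3.5) = 2.725000
s2 = 3.500000 − 2.725000·(3.500000 − 3.300000) / (2.725000 − (-4.113000)) = 3.500000 − (0.545000)/(6.838000) = 3.420298

3.4203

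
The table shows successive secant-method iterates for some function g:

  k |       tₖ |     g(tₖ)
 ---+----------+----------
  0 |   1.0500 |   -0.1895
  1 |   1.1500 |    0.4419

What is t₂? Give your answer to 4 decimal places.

t₂ = 1.1500 − 0.4419·(1.1500 − 1.0500) / (0.4419 − (-0.1895))
   = 1.1500 − (0.044190)/(0.631400) = 1.080013

1.0800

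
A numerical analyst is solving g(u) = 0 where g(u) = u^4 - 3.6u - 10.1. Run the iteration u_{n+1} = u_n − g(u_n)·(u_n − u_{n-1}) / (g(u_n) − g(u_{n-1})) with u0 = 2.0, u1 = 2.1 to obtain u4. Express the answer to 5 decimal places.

2.04411

g(2.0) = -1.3000000, g(2.1) = 1.7881000
u2 = 2.1000000 − 1.7881000·(2.1000000 − 2.0000000) / (1.7881000 − (-1.3000000)) = 2.1000000 − (0.1788100)/(3.0881000) = 2.0420971
g(2.0420971) = -0.0613110
u3 = 2.0420971 − (-0.0613110)·(2.0420971 − 2.1000000) / (-0.0613110 − 1.7881000) = 2.0420971 − (0.0035501)/(-1.8494110) = 2.0440167
g(2.0440167) = -0.0027417
u4 = 2.0440167 − (-0.0027417)·(2.0440167 − 2.0420971) / (-0.0027417 − (-0.0613110)) = 2.0440167 − (-0.0000053)/(0.0585692) = 2.0441065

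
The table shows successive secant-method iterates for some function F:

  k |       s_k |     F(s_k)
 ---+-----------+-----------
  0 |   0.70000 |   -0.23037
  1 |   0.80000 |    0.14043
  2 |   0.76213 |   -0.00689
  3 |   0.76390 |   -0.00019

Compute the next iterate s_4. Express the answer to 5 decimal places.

0.76395

s_4 = 0.76390 − (-0.00019)·(0.76390 − 0.76213) / (-0.00019 − (-0.00689))
   = 0.76390 − (-0.0000003)/(0.0067000) = 0.7639502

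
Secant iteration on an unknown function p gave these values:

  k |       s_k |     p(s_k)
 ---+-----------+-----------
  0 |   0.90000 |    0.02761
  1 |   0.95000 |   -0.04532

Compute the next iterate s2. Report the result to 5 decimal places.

0.91893

s2 = 0.95000 − (-0.04532)·(0.95000 − 0.90000) / (-0.04532 − 0.02761)
   = 0.95000 − (-0.0022660)/(-0.0729300) = 0.9189291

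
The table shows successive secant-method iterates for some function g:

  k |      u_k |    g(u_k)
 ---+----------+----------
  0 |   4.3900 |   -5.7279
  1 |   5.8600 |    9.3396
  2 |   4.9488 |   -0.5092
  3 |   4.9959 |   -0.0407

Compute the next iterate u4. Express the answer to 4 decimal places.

5.0000

u4 = 4.9959 − (-0.0407)·(4.9959 − 4.9488) / (-0.0407 − (-0.5092))
   = 4.9959 − (-0.001917)/(0.468500) = 4.999992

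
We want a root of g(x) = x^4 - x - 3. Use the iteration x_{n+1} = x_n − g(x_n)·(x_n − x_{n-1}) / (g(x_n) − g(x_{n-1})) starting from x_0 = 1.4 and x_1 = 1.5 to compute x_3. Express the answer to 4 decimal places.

g(1.4) = -0.558400, g(1.5) = 0.562500
x_2 = 1.500000 − 0.562500·(1.500000 − 1.400000) / (0.562500 − (-0.558400)) = 1.500000 − (0.056250)/(1.120900) = 1.449817
g(1.449817) = -0.031541
x_3 = 1.449817 − (-0.031541)·(1.449817 − 1.500000) / (-0.031541 − 0.562500) = 1.449817 − (0.001583)/(-0.594041) = 1.452482

1.4525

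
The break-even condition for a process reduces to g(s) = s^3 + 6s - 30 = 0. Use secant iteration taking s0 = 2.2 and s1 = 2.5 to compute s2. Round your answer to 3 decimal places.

g(2.2) = -6.15200, g(2.5) = 0.62500
s2 = 2.50000 − 0.62500·(2.50000 − 2.20000) / (0.62500 − (-6.15200)) = 2.50000 − (0.18750)/(6.77700) = 2.47233

2.472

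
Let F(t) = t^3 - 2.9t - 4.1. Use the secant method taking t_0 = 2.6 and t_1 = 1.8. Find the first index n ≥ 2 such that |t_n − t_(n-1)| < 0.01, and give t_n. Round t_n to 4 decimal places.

n = 5, t_n = 2.1854

F(2.6) = 5.936000, F(1.8) = -3.488000
t_2 = 1.800000 − (-3.488000)·(-0.800000)/(-9.424000) = 2.096095;  |Δ| = 0.296095
F(2.096095) = -0.969242
t_3 = 2.096095 − (-0.969242)·(0.296095)/(2.518758) = 2.210035;  |Δ| = 0.113940
F(2.210035) = 0.285275
t_4 = 2.210035 − 0.285275·(0.113940)/(1.254517) = 2.184125;  |Δ| = 0.025910
F(2.184125) = -0.014803
t_5 = 2.184125 − (-0.014803)·(-0.025910)/(-0.300079) = 2.185404;  |Δ| = 0.001278
|t_5 − t_4| = 0.001278 < 0.01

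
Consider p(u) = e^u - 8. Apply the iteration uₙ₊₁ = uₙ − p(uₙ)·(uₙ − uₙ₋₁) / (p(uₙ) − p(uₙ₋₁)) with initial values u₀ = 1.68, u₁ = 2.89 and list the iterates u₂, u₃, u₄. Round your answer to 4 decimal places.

p(1.68) = -2.634444, p(2.89) = 9.993310
u₂ = 2.890000 − 9.993310·(2.890000 − 1.680000) / (9.993310 − (-2.634444)) = 2.890000 − (12.091905)/(12.627754) = 1.932434
p(1.932434) = -1.093699
u₃ = 1.932434 − (-1.093699)·(1.932434 − 2.890000) / (-1.093699 − 9.993310) = 1.932434 − (1.047288)/(-11.087008) = 2.026895
p(2.026895) = -0.409518
u₄ = 2.026895 − (-0.409518)·(2.026895 − 1.932434) / (-0.409518 − (-1.093699)) = 2.026895 − (-0.038683)/(0.684181) = 2.083435

1.9324, 2.0269, 2.0834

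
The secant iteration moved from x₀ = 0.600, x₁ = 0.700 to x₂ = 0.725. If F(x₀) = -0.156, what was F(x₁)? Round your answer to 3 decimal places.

-0.031

The secant line through (0.600, -0.156) and (0.700, F(x₁)) crosses zero at x₂ = 0.725.
So (0.600, -0.156), (0.700, F(x₁)), (0.725, 0) are collinear:
F(x₁) = -0.156 · (0.700 − 0.725) / (0.600 − 0.725) = -0.156 · (-0.02500)/(-0.12500) = -0.03120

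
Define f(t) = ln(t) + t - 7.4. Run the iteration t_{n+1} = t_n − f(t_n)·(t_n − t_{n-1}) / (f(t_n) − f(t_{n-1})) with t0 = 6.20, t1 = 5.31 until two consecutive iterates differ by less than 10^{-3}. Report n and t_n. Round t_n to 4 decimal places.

f(6.20) = 0.624549, f(5.31) = -0.420408
t2 = 5.310000 − (-0.420408)·(-0.890000)/(-1.044957) = 5.668066;  |Δ| = 0.358066
f(5.668066) = 0.002913
t3 = 5.668066 − 0.002913·(0.358066)/(0.423322) = 5.665601;  |Δ| = 0.002464
f(5.665601) = 0.000014
t4 = 5.665601 − 0.000014·(-0.002464)/(-0.002899) = 5.665589;  |Δ| = 0.000012
|t4 − t3| = 0.000012 < 10^{-3}

n = 4, t_n = 5.6656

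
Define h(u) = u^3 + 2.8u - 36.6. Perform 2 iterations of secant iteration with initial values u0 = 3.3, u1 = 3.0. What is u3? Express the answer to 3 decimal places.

3.040

h(3.3) = 8.57700, h(3.0) = -1.20000
u2 = 3.00000 − (-1.20000)·(3.00000 − 3.30000) / (-1.20000 − 8.57700) = 3.00000 − (0.36000)/(-9.77700) = 3.03682
h(3.03682) = -0.09048
u3 = 3.03682 − (-0.09048)·(3.03682 − 3.00000) / (-0.09048 − (-1.20000)) = 3.03682 − (-0.00333)/(1.10952) = 3.03982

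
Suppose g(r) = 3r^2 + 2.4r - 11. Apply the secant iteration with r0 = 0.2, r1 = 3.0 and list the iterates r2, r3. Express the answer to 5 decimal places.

g(0.2) = -10.4000000, g(3.0) = 23.2000000
r2 = 3.0000000 − 23.2000000·(3.0000000 − 0.2000000) / (23.2000000 − (-10.4000000)) = 3.0000000 − (64.9600000)/(33.6000000) = 1.0666667
g(1.0666667) = -5.0266667
r3 = 1.0666667 − (-5.0266667)·(1.0666667 − 3.0000000) / (-5.0266667 − 23.2000000) = 1.0666667 − (9.7182222)/(-28.2266667) = 1.4109589

1.06667, 1.41096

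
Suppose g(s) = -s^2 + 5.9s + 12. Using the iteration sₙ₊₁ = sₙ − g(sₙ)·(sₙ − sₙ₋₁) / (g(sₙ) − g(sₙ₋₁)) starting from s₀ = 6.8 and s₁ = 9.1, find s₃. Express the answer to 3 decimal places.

g(6.8) = 5.88000, g(9.1) = -17.12000
s₂ = 9.10000 − (-17.12000)·(9.10000 − 6.80000) / (-17.12000 − 5.88000) = 9.10000 − (-39.37600)/(-23.00000) = 7.38800
g(7.38800) = 1.00666
s₃ = 7.38800 − 1.00666·(7.38800 − 9.10000) / (1.00666 − (-17.12000)) = 7.38800 − (-1.72340)/(18.12666) = 7.48308

7.483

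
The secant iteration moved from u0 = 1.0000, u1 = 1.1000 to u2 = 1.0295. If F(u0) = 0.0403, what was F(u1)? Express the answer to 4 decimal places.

-0.0963

The secant line through (1.0000, 0.0403) and (1.1000, F(u1)) crosses zero at u2 = 1.0295.
So (1.0000, 0.0403), (1.1000, F(u1)), (1.0295, 0) are collinear:
F(u1) = 0.0403 · (1.1000 − 1.0295) / (1.0000 − 1.0295) = 0.0403 · (0.070500)/(-0.029500) = -0.096310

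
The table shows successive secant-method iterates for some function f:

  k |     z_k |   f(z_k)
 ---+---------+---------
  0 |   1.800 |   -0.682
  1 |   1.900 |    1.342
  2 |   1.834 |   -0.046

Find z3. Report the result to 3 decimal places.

1.836

z3 = 1.834 − (-0.046)·(1.834 − 1.900) / (-0.046 − 1.342)
   = 1.834 − (0.00304)/(-1.38800) = 1.83619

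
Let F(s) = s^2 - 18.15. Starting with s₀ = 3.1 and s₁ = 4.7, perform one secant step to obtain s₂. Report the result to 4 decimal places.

4.1949

F(3.1) = -8.540000, F(4.7) = 3.940000
s₂ = 4.700000 − 3.940000·(4.700000 − 3.100000) / (3.940000 − (-8.540000)) = 4.700000 − (6.304000)/(12.480000) = 4.194872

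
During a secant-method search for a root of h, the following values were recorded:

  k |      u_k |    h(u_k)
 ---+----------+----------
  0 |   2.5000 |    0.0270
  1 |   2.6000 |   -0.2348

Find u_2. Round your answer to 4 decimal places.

2.5103

u_2 = 2.6000 − (-0.2348)·(2.6000 − 2.5000) / (-0.2348 − 0.0270)
   = 2.6000 − (-0.023480)/(-0.261800) = 2.510313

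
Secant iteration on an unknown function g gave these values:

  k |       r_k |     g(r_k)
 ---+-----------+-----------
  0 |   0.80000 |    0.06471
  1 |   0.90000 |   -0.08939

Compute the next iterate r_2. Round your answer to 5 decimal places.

r_2 = 0.90000 − (-0.08939)·(0.90000 − 0.80000) / (-0.08939 − 0.06471)
   = 0.90000 − (-0.0089390)/(-0.1541000) = 0.8419922

0.84199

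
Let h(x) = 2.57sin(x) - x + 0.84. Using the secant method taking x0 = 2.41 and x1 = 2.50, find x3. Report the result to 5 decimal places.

2.45972

h(2.41) = 0.1469029, h(2.50) = -0.1219266
x2 = 2.5000000 − (-0.1219266)·(2.5000000 − 2.4100000) / (-0.1219266 − 0.1469029) = 2.5000000 − (-0.0109734)/(-0.2688295) = 2.4591808
h(2.4591808) = 0.0016322
x3 = 2.4591808 − 0.0016322·(2.4591808 − 2.5000000) / (0.0016322 − (-0.1219266)) = 2.4591808 − (-0.0000666)/(0.1235588) = 2.4597201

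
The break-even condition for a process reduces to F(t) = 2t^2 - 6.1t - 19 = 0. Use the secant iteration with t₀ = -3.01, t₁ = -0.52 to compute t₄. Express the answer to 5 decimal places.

-1.91171

F(-3.01) = 17.4812000, F(-0.52) = -15.2872000
t₂ = -0.5200000 − (-15.2872000)·(-0.5200000 − (-3.0100000)) / (-15.2872000 − 17.4812000) = -0.5200000 − (-38.0651280)/(-32.7684000) = -1.6816413
F(-1.6816413) = -3.0861527
t₃ = -1.6816413 − (-3.0861527)·(-1.6816413 − (-0.5200000)) / (-3.0861527 − (-15.2872000)) = -1.6816413 − (3.5850025)/(12.2010473) = -1.9754688
F(-1.9754688) = 0.8553133
t₄ = -1.9754688 − 0.8553133·(-1.9754688 − (-1.6816413)) / (0.8553133 − (-3.0861527)) = -1.9754688 − (-0.2513145)/(3.9414660) = -1.9117071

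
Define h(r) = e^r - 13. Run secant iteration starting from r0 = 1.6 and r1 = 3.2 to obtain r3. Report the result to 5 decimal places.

h(1.6) = -8.0469676, h(3.2) = 11.5325302
r2 = 3.2000000 − 11.5325302·(3.2000000 − 1.6000000) / (11.5325302 − (-8.0469676)) = 3.2000000 − (18.4520483)/(19.5794978) = 2.2575832
h(2.2575832) = -3.4400436
r3 = 2.2575832 − (-3.4400436)·(2.2575832 − 3.2000000) / (-3.4400436 − 11.5325302) = 2.2575832 − (3.2419550)/(-14.9725738) = 2.4741094

2.47411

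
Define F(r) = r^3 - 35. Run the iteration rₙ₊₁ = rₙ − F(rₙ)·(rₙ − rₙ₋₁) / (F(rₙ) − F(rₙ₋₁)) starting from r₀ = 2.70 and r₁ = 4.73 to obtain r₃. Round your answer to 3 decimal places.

3.198

F(2.70) = -15.31700, F(4.73) = 70.82382
r₂ = 4.73000 − 70.82382·(4.73000 − 2.70000) / (70.82382 − (-15.31700)) = 4.73000 − (143.77235)/(86.14082) = 3.06096
F(3.06096) = -6.32037
r₃ = 3.06096 − (-6.32037)·(3.06096 − 4.73000) / (-6.32037 − 70.82382) = 3.06096 − (10.54894)/(-77.14419) = 3.19770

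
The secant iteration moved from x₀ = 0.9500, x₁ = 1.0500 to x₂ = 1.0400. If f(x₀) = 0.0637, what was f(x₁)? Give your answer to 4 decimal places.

The secant line through (0.9500, 0.0637) and (1.0500, f(x₁)) crosses zero at x₂ = 1.0400.
So (0.9500, 0.0637), (1.0500, f(x₁)), (1.0400, 0) are collinear:
f(x₁) = 0.0637 · (1.0500 − 1.0400) / (0.9500 − 1.0400) = 0.0637 · (0.010000)/(-0.090000) = -0.007078

-0.0071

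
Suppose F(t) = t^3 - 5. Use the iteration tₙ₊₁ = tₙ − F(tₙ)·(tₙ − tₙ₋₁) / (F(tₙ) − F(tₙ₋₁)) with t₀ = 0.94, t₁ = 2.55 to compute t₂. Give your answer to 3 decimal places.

1.366

F(0.94) = -4.16942, F(2.55) = 11.58137
t₂ = 2.55000 − 11.58137·(2.55000 − 0.94000) / (11.58137 − (-4.16942)) = 2.55000 − (18.64601)/(15.75079) = 1.36619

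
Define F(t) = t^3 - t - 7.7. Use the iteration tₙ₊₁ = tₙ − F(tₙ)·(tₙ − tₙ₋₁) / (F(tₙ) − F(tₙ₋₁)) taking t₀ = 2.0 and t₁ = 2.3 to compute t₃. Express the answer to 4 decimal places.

2.1423

F(2.0) = -1.700000, F(2.3) = 2.167000
t₂ = 2.300000 − 2.167000·(2.300000 − 2.000000) / (2.167000 − (-1.700000)) = 2.300000 − (0.650100)/(3.867000) = 2.131885
F(2.131885) = -0.142607
t₃ = 2.131885 − (-0.142607)·(2.131885 − 2.300000) / (-0.142607 − 2.167000) = 2.131885 − (0.023974)/(-2.309607) = 2.142265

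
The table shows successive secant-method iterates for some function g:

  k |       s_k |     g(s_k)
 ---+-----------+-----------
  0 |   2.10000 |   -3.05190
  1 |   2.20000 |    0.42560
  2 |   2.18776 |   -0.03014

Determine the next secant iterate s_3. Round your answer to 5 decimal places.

2.18857

s_3 = 2.18776 − (-0.03014)·(2.18776 − 2.20000) / (-0.03014 − 0.42560)
   = 2.18776 − (0.0003689)/(-0.4557400) = 2.1885695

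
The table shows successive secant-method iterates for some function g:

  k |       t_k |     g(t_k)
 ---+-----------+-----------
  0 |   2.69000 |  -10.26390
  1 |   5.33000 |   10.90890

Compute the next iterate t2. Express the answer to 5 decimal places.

3.96979

t2 = 5.33000 − 10.90890·(5.33000 − 2.69000) / (10.90890 − (-10.26390))
   = 5.33000 − (28.7994960)/(21.1728000) = 3.9697880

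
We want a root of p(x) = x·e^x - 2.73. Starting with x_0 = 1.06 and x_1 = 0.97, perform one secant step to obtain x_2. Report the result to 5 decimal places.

p(1.06) = 0.3295532, p(0.97) = -0.1711939
x_2 = 0.9700000 − (-0.1711939)·(0.9700000 − 1.0600000) / (-0.1711939 − 0.3295532) = 0.9700000 − (0.0154074)/(-0.5007471) = 1.0007689

1.00077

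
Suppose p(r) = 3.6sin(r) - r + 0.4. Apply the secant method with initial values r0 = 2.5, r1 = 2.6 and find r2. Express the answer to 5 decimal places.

2.51367

p(2.5) = 0.0544997, p(2.6) = -0.3441951
r2 = 2.6000000 − (-0.3441951)·(2.6000000 − 2.5000000) / (-0.3441951 − 0.0544997) = 2.6000000 − (-0.0344195)/(-0.3986948) = 2.5136695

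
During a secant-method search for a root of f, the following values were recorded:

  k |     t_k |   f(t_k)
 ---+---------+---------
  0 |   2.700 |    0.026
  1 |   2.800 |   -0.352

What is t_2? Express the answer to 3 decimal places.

2.707

t_2 = 2.800 − (-0.352)·(2.800 − 2.700) / (-0.352 − 0.026)
   = 2.800 − (-0.03520)/(-0.37800) = 2.70688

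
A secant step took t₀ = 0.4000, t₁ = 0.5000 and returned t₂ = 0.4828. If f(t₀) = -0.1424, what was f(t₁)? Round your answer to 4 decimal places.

0.0296

The secant line through (0.4000, -0.1424) and (0.5000, f(t₁)) crosses zero at t₂ = 0.4828.
So (0.4000, -0.1424), (0.5000, f(t₁)), (0.4828, 0) are collinear:
f(t₁) = -0.1424 · (0.5000 − 0.4828) / (0.4000 − 0.4828) = -0.1424 · (0.017200)/(-0.082800) = 0.029581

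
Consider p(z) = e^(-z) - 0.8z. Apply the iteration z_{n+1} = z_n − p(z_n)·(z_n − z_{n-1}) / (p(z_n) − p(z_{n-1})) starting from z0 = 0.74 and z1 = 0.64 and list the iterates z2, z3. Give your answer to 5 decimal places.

p(0.74) = -0.1148861, p(0.64) = 0.0152924
z2 = 0.6400000 − 0.0152924·(0.6400000 − 0.7400000) / (0.0152924 − (-0.1148861)) = 0.6400000 − (-0.0015292)/(0.1301785) = 0.6517473
p(0.6517473) = -0.0002634
z3 = 0.6517473 − (-0.0002634)·(0.6517473 − 0.6400000) / (-0.0002634 − 0.0152924) = 0.6517473 − (-0.0000031)/(-0.0155558) = 0.6515484

0.65175, 0.65155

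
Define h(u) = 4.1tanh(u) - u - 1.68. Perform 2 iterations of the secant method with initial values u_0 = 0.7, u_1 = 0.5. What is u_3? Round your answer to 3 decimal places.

h(0.7) = 0.09791, h(0.5) = -0.28532
u_2 = 0.50000 − (-0.28532)·(0.50000 − 0.70000) / (-0.28532 − 0.09791) = 0.50000 − (0.05706)/(-0.38323) = 0.64890
h(0.64890) = 0.01192
u_3 = 0.64890 − 0.01192·(0.64890 − 0.50000) / (0.01192 − (-0.28532)) = 0.64890 − (0.00177)/(0.29723) = 0.64293

0.643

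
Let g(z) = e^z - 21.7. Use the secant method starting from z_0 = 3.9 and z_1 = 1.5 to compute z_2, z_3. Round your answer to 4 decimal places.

g(3.9) = 27.702449, g(1.5) = -17.218311
z_2 = 1.500000 − (-17.218311)·(1.500000 − 3.900000) / (-17.218311 − 27.702449) = 1.500000 − (41.323946)/(-44.920760) = 2.419930
g(2.419930) = -10.454930
z_3 = 2.419930 − (-10.454930)·(2.419930 − 1.500000) / (-10.454930 − (-17.218311)) = 2.419930 − (-9.617802)/(6.763381) = 3.841970

2.4199, 3.8420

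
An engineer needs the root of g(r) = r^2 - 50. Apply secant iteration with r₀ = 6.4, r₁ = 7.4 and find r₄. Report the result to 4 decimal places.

7.0711

g(6.4) = -9.040000, g(7.4) = 4.760000
r₂ = 7.400000 − 4.760000·(7.400000 − 6.400000) / (4.760000 − (-9.040000)) = 7.400000 − (4.760000)/(13.800000) = 7.055072
g(7.055072) = -0.225953
r₃ = 7.055072 − (-0.225953)·(7.055072 − 7.400000) / (-0.225953 − 4.760000) = 7.055072 − (0.077937)/(-4.985953) = 7.070704
g(7.070704) = -0.005147
r₄ = 7.070704 − (-0.005147)·(7.070704 − 7.055072) / (-0.005147 − (-0.225953)) = 7.070704 − (-0.000080)/(0.220805) = 7.071068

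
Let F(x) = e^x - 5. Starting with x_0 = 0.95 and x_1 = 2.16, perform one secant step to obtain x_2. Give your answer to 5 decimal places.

1.43005

F(0.95) = -2.4142903, F(2.16) = 3.6711377
x_2 = 2.1600000 − 3.6711377·(2.1600000 − 0.9500000) / (3.6711377 − (-2.4142903)) = 2.1600000 − (4.4420766)/(6.0854280) = 1.4300470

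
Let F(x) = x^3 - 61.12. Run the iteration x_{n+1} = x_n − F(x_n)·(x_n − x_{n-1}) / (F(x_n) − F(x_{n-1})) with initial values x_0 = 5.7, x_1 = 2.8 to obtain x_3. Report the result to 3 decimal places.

F(5.7) = 124.07300, F(2.8) = -39.16800
x_2 = 2.80000 − (-39.16800)·(2.80000 − 5.70000) / (-39.16800 − 124.07300) = 2.80000 − (113.58720)/(-163.24100) = 3.49583
F(3.49583) = -18.39824
x_3 = 3.49583 − (-18.39824)·(3.49583 − 2.80000) / (-18.39824 − (-39.16800)) = 3.49583 − (-12.80196)/(20.76976) = 4.11220

4.112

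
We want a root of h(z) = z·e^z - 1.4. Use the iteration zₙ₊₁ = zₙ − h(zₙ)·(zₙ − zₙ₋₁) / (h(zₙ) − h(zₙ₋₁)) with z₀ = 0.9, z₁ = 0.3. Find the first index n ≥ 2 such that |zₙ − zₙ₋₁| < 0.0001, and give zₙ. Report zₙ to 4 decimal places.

n = 6, zₙ = 0.6972

h(0.9) = 0.813643, h(0.3) = -0.995042
z₂ = 0.300000 − (-0.995042)·(-0.600000)/(-1.808685) = 0.630088;  |Δ| = 0.330088
h(0.630088) = -0.216836
z₃ = 0.630088 − (-0.216836)·(0.330088)/(0.778207) = 0.722062;  |Δ| = 0.091974
h(0.722062) = 0.086491
z₄ = 0.722062 − 0.086491·(0.091974)/(0.303327) = 0.695837;  |Δ| = 0.026226
h(0.695837) = -0.004579
z₅ = 0.695837 − (-0.004579)·(-0.026226)/(-0.091070) = 0.697155;  |Δ| = 0.001319
h(0.697155) = -0.000090
z₆ = 0.697155 − (-0.000090)·(0.001319)/(0.004489) = 0.697182;  |Δ| = 0.000026
|z₆ − z₅| = 0.000026 < 0.0001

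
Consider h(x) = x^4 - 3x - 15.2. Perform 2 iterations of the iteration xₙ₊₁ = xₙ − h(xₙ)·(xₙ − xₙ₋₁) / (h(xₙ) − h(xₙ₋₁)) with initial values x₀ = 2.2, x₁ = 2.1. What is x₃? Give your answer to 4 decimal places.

h(2.2) = 1.625600, h(2.1) = -2.051900
x₂ = 2.100000 − (-2.051900)·(2.100000 − 2.200000) / (-2.051900 − 1.625600) = 2.100000 − (0.205190)/(-3.677500) = 2.155796
h(2.155796) = -0.068535
x₃ = 2.155796 − (-0.068535)·(2.155796 − 2.100000) / (-0.068535 − (-2.051900)) = 2.155796 − (-0.003824)/(1.983365) = 2.157724

2.1577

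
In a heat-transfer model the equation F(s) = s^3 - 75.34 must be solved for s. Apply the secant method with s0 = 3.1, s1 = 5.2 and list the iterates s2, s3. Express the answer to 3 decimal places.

3.963, 4.170

F(3.1) = -45.54900, F(5.2) = 65.26800
s2 = 5.20000 − 65.26800·(5.20000 − 3.10000) / (65.26800 − (-45.54900)) = 5.20000 − (137.06280)/(110.81700) = 3.96316
F(3.96316) = -13.09204
s3 = 3.96316 − (-13.09204)·(3.96316 − 5.20000) / (-13.09204 − 65.26800) = 3.96316 − (16.19275)/(-78.36004) = 4.16981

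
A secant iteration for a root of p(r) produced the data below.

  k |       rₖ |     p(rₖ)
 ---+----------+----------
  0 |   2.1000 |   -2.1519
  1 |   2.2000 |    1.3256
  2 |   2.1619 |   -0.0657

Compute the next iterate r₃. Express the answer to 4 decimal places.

2.1637

r₃ = 2.1619 − (-0.0657)·(2.1619 − 2.2000) / (-0.0657 − 1.3256)
   = 2.1619 − (0.002503)/(-1.391300) = 2.163699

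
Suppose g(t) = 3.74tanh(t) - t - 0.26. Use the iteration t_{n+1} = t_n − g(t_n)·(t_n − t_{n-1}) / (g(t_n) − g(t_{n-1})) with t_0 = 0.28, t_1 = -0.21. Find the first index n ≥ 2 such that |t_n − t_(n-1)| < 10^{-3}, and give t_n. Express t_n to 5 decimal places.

n = 4, t_n = 0.09528

g(0.28) = 0.4806650, g(-0.21) = -0.8240547
t_2 = -0.2100000 − (-0.8240547)·(-0.4900000)/(-1.3047197) = 0.0994816;  |Δ| = 0.3094816
g(0.0994816) = 0.0113572
t_3 = 0.0994816 − 0.0113572·(0.3094816)/(0.8354119) = 0.0952743;  |Δ| = 0.0042073
g(0.0952743) = -0.0000226
t_4 = 0.0952743 − (-0.0000226)·(-0.0042073)/(-0.0113797) = 0.0952827;  |Δ| = 0.0000083
|t_4 − t_3| = 0.0000083 < 10^{-3}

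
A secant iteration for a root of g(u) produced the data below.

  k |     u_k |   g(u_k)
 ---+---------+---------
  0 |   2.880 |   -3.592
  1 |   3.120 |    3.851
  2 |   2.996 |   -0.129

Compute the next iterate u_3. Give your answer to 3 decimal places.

u_3 = 2.996 − (-0.129)·(2.996 − 3.120) / (-0.129 − 3.851)
   = 2.996 − (0.01600)/(-3.98000) = 3.00002

3.000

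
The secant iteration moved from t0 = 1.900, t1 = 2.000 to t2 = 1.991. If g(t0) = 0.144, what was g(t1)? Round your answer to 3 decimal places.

-0.014

The secant line through (1.900, 0.144) and (2.000, g(t1)) crosses zero at t2 = 1.991.
So (1.900, 0.144), (2.000, g(t1)), (1.991, 0) are collinear:
g(t1) = 0.144 · (2.000 − 1.991) / (1.900 − 1.991) = 0.144 · (0.00900)/(-0.09100) = -0.01424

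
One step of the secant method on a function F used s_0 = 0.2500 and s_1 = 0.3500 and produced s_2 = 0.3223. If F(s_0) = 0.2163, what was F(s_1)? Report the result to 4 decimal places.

The secant line through (0.2500, 0.2163) and (0.3500, F(s_1)) crosses zero at s_2 = 0.3223.
So (0.2500, 0.2163), (0.3500, F(s_1)), (0.3223, 0) are collinear:
F(s_1) = 0.2163 · (0.3500 − 0.3223) / (0.2500 − 0.3223) = 0.2163 · (0.027700)/(-0.072300) = -0.082870

-0.0829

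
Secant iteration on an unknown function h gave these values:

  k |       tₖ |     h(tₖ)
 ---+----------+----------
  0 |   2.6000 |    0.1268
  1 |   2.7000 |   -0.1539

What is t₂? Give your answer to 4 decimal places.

2.6452

t₂ = 2.7000 − (-0.1539)·(2.7000 − 2.6000) / (-0.1539 − 0.1268)
   = 2.7000 − (-0.015390)/(-0.280700) = 2.645173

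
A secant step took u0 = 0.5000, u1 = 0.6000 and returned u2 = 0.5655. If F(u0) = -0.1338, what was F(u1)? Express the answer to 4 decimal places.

The secant line through (0.5000, -0.1338) and (0.6000, F(u1)) crosses zero at u2 = 0.5655.
So (0.5000, -0.1338), (0.6000, F(u1)), (0.5655, 0) are collinear:
F(u1) = -0.1338 · (0.6000 − 0.5655) / (0.5000 − 0.5655) = -0.1338 · (0.034500)/(-0.065500) = 0.070475

0.0705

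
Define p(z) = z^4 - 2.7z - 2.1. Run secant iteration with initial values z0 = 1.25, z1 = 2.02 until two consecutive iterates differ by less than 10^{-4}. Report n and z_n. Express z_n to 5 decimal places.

p(1.25) = -3.0335938, p(2.02) = 9.0956642
z2 = 2.0200000 − 9.0956642·(0.7700000)/(12.1292579) = 1.4425812;  |Δ| = 0.5774188
p(1.4425812) = -1.6642395
z3 = 1.4425812 − (-1.6642395)·(-0.5774188)/(-10.7599036) = 1.5318909;  |Δ| = 0.0893096
p(1.5318909) = -0.7291533
z4 = 1.5318909 − (-0.7291533)·(0.0893096)/(0.9350862) = 1.6015319;  |Δ| = 0.0696411
p(1.6015319) = 0.1545991
z5 = 1.6015319 − 0.1545991·(0.0696411)/(0.8837524) = 1.5893493;  |Δ| = 0.0121827
p(1.5893493) = -0.0104097
z6 = 1.5893493 − (-0.0104097)·(-0.0121827)/(-0.1650088) = 1.5901178;  |Δ| = 0.0007686
p(1.5901178) = -0.0001337
z7 = 1.5901178 − (-0.0001337)·(0.0007686)/(0.0102760) = 1.5901278;  |Δ| = 0.0000100
|z7 − z6| = 0.0000100 < 10^{-4}

n = 7, z_n = 1.59013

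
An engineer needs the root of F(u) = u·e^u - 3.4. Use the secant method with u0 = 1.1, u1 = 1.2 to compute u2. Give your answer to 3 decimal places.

1.114

F(1.1) = -0.09542, F(1.2) = 0.58414
u2 = 1.20000 − 0.58414·(1.20000 − 1.10000) / (0.58414 − (-0.09542)) = 1.20000 − (0.05841)/(0.67956) = 1.11404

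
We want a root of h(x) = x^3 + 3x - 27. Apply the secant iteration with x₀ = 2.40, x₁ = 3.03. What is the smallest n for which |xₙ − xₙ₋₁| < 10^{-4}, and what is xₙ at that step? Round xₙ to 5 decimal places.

h(2.40) = -5.9760000, h(3.03) = 9.9081270
x₂ = 3.0300000 − 9.9081270·(0.6300000)/(15.8841270) = 2.6370215;  |Δ| = 0.3929785
h(2.6370215) = -0.7513975
x₃ = 2.6370215 − (-0.7513975)·(-0.3929785)/(-10.6595245) = 2.6647229;  |Δ| = 0.0277013
h(2.6647229) = -0.0843061
x₄ = 2.6647229 − (-0.0843061)·(0.0277013)/(0.6670914) = 2.6682237;  |Δ| = 0.0035009
h(2.6682237) = 0.0008706
x₅ = 2.6682237 − 0.0008706·(0.0035009)/(0.0851767) = 2.6681879;  |Δ| = 0.0000358
|x₅ − x₄| = 0.0000358 < 10^{-4}

n = 5, xₙ = 2.66819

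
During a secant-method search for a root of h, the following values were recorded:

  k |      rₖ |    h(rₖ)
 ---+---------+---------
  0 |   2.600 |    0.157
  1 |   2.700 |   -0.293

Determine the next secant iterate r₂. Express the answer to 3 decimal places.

2.635

r₂ = 2.700 − (-0.293)·(2.700 − 2.600) / (-0.293 − 0.157)
   = 2.700 − (-0.02930)/(-0.45000) = 2.63489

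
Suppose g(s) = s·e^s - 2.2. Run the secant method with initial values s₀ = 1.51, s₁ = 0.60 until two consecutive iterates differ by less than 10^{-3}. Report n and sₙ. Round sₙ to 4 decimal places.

g(1.51) = 4.635363, g(0.60) = -1.106729
s₂ = 0.600000 − (-1.106729)·(-0.910000)/(-5.742092) = 0.775393;  |Δ| = 0.175393
g(0.775393) = -0.516276
s₃ = 0.775393 − (-0.516276)·(0.175393)/(0.590452) = 0.928752;  |Δ| = 0.153359
g(0.928752) = 0.150995
s₄ = 0.928752 − 0.150995·(0.153359)/(0.667272) = 0.894049;  |Δ| = 0.034703
g(0.894049) = -0.014042
s₅ = 0.894049 − (-0.014042)·(-0.034703)/(-0.165038) = 0.897002;  |Δ| = 0.002953
g(0.897002) = -0.000337
s₆ = 0.897002 − (-0.000337)·(0.002953)/(0.013705) = 0.897074;  |Δ| = 0.000073
|s₆ − s₅| = 0.000073 < 10^{-3}

n = 6, sₙ = 0.8971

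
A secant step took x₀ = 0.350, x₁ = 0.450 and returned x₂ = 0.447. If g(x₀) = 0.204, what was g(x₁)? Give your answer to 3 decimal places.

The secant line through (0.350, 0.204) and (0.450, g(x₁)) crosses zero at x₂ = 0.447.
So (0.350, 0.204), (0.450, g(x₁)), (0.447, 0) are collinear:
g(x₁) = 0.204 · (0.450 − 0.447) / (0.350 − 0.447) = 0.204 · (0.00300)/(-0.09700) = -0.00631

-0.006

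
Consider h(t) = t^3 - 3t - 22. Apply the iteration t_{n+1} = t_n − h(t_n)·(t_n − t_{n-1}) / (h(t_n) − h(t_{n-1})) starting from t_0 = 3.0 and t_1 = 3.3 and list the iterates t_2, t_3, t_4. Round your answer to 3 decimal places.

h(3.0) = -4.00000, h(3.3) = 4.03700
t_2 = 3.30000 − 4.03700·(3.30000 − 3.00000) / (4.03700 − (-4.00000)) = 3.30000 − (1.21110)/(8.03700) = 3.14931
h(3.14931) = -0.21260
t_3 = 3.14931 − (-0.21260)·(3.14931 − 3.30000) / (-0.21260 − 4.03700) = 3.14931 − (0.03204)/(-4.24960) = 3.15685
h(3.15685) = -0.01037
t_4 = 3.15685 − (-0.01037)·(3.15685 − 3.14931) / (-0.01037 − (-0.21260)) = 3.15685 − (-0.00008)/(0.20224) = 3.15723

3.149, 3.157, 3.157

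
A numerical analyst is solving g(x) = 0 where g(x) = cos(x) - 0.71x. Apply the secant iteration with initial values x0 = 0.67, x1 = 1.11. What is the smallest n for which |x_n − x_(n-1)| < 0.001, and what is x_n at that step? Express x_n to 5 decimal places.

n = 4, x_n = 0.88833

g(0.67) = 0.3081217, g(1.11) = -0.3434385
x2 = 1.1100000 − (-0.3434385)·(0.4400000)/(-0.6515601) = 0.8780752;  |Δ| = 0.2319248
g(0.8780752) = 0.0152000
x3 = 0.8780752 − 0.0152000·(-0.2319248)/(0.3586385) = 0.8879048;  |Δ| = 0.0098296
g(0.8879048) = 0.0006263
x4 = 0.8879048 − 0.0006263·(0.0098296)/(-0.0145737) = 0.8883273;  |Δ| = 0.0004224
|x4 − x3| = 0.0004224 < 0.001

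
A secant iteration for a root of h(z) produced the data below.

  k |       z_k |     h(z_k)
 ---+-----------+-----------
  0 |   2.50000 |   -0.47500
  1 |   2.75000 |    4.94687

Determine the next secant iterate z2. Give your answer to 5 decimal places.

z2 = 2.75000 − 4.94687·(2.75000 − 2.50000) / (4.94687 − (-0.47500))
   = 2.75000 − (1.2367175)/(5.4218700) = 2.5219020

2.52190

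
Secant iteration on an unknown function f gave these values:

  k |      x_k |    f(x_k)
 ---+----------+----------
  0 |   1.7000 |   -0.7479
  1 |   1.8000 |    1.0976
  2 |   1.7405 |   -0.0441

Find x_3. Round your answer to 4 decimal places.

x_3 = 1.7405 − (-0.0441)·(1.7405 − 1.8000) / (-0.0441 − 1.0976)
   = 1.7405 − (0.002624)/(-1.141700) = 1.742798

1.7428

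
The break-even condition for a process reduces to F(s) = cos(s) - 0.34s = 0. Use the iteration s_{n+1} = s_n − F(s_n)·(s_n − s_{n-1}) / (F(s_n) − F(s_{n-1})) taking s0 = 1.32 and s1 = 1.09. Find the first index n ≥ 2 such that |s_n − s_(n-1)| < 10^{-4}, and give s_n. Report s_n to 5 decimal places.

n = 4, s_n = 1.16393

F(1.32) = -0.2006245, F(1.09) = 0.0918854
s2 = 1.0900000 − 0.0918854·(-0.2300000)/(0.2925099) = 1.1622493;  |Δ| = 0.0722493
F(1.1622493) = 0.0021116
s3 = 1.1622493 − 0.0021116·(0.0722493)/(-0.0897738) = 1.1639487;  |Δ| = 0.0016994
F(1.1639487) = -0.0000263
s4 = 1.1639487 − (-0.0000263)·(0.0016994)/(-0.0021379) = 1.1639278;  |Δ| = 0.0000209
|s4 − s3| = 0.0000209 < 10^{-4}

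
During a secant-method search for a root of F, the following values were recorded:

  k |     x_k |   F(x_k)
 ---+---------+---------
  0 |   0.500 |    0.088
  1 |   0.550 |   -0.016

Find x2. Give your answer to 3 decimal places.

x2 = 0.550 − (-0.016)·(0.550 − 0.500) / (-0.016 − 0.088)
   = 0.550 − (-0.00080)/(-0.10400) = 0.54231

0.542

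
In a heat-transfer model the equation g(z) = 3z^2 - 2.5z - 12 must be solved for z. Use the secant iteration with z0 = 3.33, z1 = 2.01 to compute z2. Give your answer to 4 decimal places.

2.3728

g(3.33) = 12.941700, g(2.01) = -4.904700
z2 = 2.010000 − (-4.904700)·(2.010000 − 3.330000) / (-4.904700 − 12.941700) = 2.010000 − (6.474204)/(-17.846400) = 2.372774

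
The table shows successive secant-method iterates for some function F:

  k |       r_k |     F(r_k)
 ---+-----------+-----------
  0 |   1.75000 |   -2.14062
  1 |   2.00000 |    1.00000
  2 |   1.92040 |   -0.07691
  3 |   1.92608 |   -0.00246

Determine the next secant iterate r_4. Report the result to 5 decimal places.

r_4 = 1.92608 − (-0.00246)·(1.92608 − 1.92040) / (-0.00246 − (-0.07691))
   = 1.92608 − (-0.0000140)/(0.0744500) = 1.9262677

1.92627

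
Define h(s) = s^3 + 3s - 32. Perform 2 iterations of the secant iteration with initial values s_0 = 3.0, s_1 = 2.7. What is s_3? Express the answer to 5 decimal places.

h(3.0) = 4.0000000, h(2.7) = -4.2170000
s_2 = 2.7000000 − (-4.2170000)·(2.7000000 − 3.0000000) / (-4.2170000 − 4.0000000) = 2.7000000 − (1.2651000)/(-8.2170000) = 2.8539613
h(2.8539613) = -0.1923299
s_3 = 2.8539613 − (-0.1923299)·(2.8539613 − 2.7000000) / (-0.1923299 − (-4.2170000)) = 2.8539613 − (-0.0296114)/(4.0246701) = 2.8613188

2.86132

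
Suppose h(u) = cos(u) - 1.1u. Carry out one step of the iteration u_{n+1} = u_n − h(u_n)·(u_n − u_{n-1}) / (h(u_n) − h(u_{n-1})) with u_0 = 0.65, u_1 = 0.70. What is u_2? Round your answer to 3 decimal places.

h(0.65) = 0.08108, h(0.70) = -0.00516
u_2 = 0.70000 − (-0.00516)·(0.70000 − 0.65000) / (-0.00516 − 0.08108) = 0.70000 − (-0.00026)/(-0.08624) = 0.69701

0.697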